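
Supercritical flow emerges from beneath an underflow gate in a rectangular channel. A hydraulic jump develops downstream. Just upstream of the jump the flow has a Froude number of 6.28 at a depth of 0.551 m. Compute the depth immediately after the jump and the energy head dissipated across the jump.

y₂ = 4.63 m; ΔE = 6.64 m

Fr₁ = 6.28 (given).
From the momentum equation for a rectangular channel, y₂/y₁ = ½[√(1 + 8Fr₁²) − 1] = ½[√316.5 − 1] = 8.40.
y₂ = 8.40 × 0.551 = 4.63 m.
Head loss: ΔE = (y₂ − y₁)³/(4y₁y₂) = (4.63 − 0.551)³/(4×0.551×4.63) = 67.7/10.2 = 6.64 m.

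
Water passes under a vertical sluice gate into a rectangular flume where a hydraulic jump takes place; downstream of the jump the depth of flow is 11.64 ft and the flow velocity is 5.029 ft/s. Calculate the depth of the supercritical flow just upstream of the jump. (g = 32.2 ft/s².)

Fr₂ = V₂/√(g·y₂) = 5.029/√(32.2×11.64) = 0.2598.
The Bélanger relation is symmetric: y₁/y₂ = ½[√(1 + 8Fr₂²) − 1] = ½[√1.5398 − 1] = 0.1204.
y₁ = 0.1204 × 11.64 = 1.402 ft.

y₁ = 1.402 ft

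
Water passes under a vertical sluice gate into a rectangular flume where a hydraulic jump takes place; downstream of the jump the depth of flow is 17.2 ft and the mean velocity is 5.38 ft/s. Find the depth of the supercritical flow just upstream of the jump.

y₁ = 1.64 ft

Fr₂ = V₂/√(g·y₂) = 5.38/√(32.2×17.2) = 0.229.
The Bélanger relation is symmetric: y₁/y₂ = ½[√(1 + 8Fr₂²) − 1] = ½[√1.418 − 1] = 0.0954.
y₁ = 0.0954 × 17.2 = 1.64 ft.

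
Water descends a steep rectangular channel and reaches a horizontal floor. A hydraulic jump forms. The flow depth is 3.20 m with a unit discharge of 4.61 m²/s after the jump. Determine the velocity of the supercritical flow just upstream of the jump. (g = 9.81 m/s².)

V₂ = q/y₂ = 4.61/3.20 = 1.44 m/s; Fr₂ = V₂/√(g·y₂) = 0.257.
The Bélanger relation is symmetric: y₁/y₂ = ½[√(1 + 8Fr₂²) − 1] = ½[√1.529 − 1] = 0.118.
y₁ = 0.118 × 3.20 = 0.378 m.
V₁ = q/y₁ = 4.61/0.378 = 12.2 m/s.

V₁ = 12.2 m/s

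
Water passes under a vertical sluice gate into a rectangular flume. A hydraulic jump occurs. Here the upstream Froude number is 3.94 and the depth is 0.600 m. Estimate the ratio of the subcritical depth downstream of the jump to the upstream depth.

y₂/y₁ = 5.09

Fr₁ = 3.94 (given).
Sequent-depth ratio: y₂/y₁ = ½[√(1 + 8Fr₁²) − 1] = ½[√125.2 − 1] = 5.09.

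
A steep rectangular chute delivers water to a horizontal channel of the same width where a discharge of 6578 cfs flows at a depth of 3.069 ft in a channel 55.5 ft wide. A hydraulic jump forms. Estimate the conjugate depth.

q = Q/b = 6578/55.5 = 118.5 ft²/s; V₁ = q/y₁ = 38.62 ft/s. Fr₁ = V₁/√(g·y₁) = 3.885.
Sequent-depth ratio: y₂/y₁ = ½[√(1 + 8Fr₁²) − 1] = ½[√121.74 − 1] = 5.017.
y₂ = 5.017 × 3.069 = 15.40 ft.

y₂ = 15.40 ft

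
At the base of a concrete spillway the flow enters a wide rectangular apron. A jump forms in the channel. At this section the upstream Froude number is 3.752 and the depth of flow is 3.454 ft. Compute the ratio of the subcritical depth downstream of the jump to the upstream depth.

y₂/y₁ = 4.830

Fr₁ = 3.752 (given).
From the momentum equation for a rectangular channel, y₂/y₁ = ½[√(1 + 8Fr₁²) − 1] = ½[√113.62 − 1] = 4.830.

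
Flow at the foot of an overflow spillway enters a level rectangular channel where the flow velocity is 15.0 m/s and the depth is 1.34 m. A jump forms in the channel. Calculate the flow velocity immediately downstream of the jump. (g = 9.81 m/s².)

V₂ = 2.79 m/s

Fr₁ = V₁/√(g·y₁) = 15.0/√(9.81×1.34) = 4.14.
By Bélanger, y₂/y₁ = ½[√(1 + 8Fr₁²) − 1] = ½[√137.9 − 1] = 5.37.
y₂ = 5.37 × 1.34 = 7.20 m.
q = V₁·y₁ = 15.0 × 1.34 = 20.1 m²/s.
V₂ = q/y₂ = 20.1/7.20 = 2.79 m/s.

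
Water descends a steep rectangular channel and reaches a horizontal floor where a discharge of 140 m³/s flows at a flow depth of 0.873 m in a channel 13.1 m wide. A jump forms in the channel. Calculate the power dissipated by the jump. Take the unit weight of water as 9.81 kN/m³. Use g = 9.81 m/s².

P = 4816 kW

q = Q/b = 140/13.1 = 10.7 m²/s; V₁ = q/y₁ = 12.2 m/s. Fr₁ = V₁/√(g·y₁) = 4.18.
Conjugate-depth relation: y₂/y₁ = ½[√(1 + 8Fr₁²) − 1] = ½[√141.0 − 1] = 5.44.
y₂ = 5.44 × 0.873 = 4.75 m.
Head loss: ΔE = (y₂ − y₁)³/(4y₁y₂) = (4.75 − 0.873)³/(4×0.873×4.75) = 58.1/16.6 = 3.51 m.
P = γ·Q·ΔE = 9.81 × 140 × 3.51 = 4816 kW.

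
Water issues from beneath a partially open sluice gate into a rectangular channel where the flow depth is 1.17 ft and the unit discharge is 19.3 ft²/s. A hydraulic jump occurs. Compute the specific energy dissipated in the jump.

ΔE = 1.11 ft

V₁ = q/y₁ = 19.3/1.17 = 16.5 ft/s. Fr₁ = V₁/√(g·y₁) = 16.5/√(32.2×1.17) = 2.69.
By Bélanger, y₂/y₁ = ½[√(1 + 8Fr₁²) − 1] = ½[√58.78 − 1] = 3.33.
y₂ = 3.33 × 1.17 = 3.90 ft.
Head loss: ΔE = (y₂ − y₁)³/(4y₁y₂) = (3.90 − 1.17)³/(4×1.17×3.90) = 20.3/18.3 = 1.11 ft.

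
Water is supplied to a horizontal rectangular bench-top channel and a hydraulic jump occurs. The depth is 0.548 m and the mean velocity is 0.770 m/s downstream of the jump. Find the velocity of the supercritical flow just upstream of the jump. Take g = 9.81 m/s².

Fr₂ = V₂/√(g·y₂) = 0.770/√(9.81×0.548) = 0.332.
The Bélanger relation is symmetric: y₁/y₂ = ½[√(1 + 8Fr₂²) − 1] = ½[√1.882 − 1] = 0.186.
y₁ = 0.186 × 0.548 = 0.102 m.
V₁ = q/y₁ = 0.422/0.102 = 4.14 m/s.

V₁ = 4.14 m/s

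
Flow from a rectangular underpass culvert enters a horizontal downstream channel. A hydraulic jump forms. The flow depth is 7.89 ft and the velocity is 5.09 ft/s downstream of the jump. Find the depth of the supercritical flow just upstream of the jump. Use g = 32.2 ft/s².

y₁ = 1.37 ft

Fr₂ = V₂/√(g·y₂) = 5.09/√(32.2×7.89) = 0.319.
Applying the sequent-depth relation in reverse, y₁/y₂ = ½[√(1 + 8Fr₂²) − 1] = ½[√1.816 − 1] = 0.174.
y₁ = 0.174 × 7.89 = 1.37 ft.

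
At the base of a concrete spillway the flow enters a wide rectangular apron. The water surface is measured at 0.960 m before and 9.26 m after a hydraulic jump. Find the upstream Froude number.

Fr₁ = 7.17

For a rectangular channel the momentum equation gives q² = ½·g·y₁·y₂·(y₁ + y₂) = ½×9.81×0.960×9.26×10.2 = 446.
q = √446 = 21.1 m²/s.
V₁ = q/y₁ = 22.0 m/s; Fr₁ = V₁/√(g·y₁) = 7.17.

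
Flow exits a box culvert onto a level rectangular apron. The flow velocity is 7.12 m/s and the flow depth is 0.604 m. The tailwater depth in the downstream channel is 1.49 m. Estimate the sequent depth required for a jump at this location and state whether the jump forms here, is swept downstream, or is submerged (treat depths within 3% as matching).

Fr₁ = V₁/√(g·y₁) = 7.12/√(9.81×0.604) = 2.93.
From the momentum equation for a rectangular channel, y₂/y₁ = ½[√(1 + 8Fr₁²) − 1] = ½[√69.45 − 1] = 3.67.
y₂ = 3.67 × 0.604 = 2.21 m.
Tailwater y_tw = 1.49 m: y_tw < y₂, so the jump is swept downstream.

y₂ = 2.21 m; the jump is swept downstream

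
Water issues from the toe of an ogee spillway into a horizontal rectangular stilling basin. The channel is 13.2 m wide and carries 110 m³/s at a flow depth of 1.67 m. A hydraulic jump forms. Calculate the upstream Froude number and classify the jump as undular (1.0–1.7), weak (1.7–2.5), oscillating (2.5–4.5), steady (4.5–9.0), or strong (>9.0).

q = Q/b = 110/13.2 = 8.33 m²/s; V₁ = q/y₁ = 4.99 m/s. Fr₁ = V₁/√(g·y₁) = 1.23.
Fr₁ = 1.23 lies in the undular range.

Fr₁ = 1.23; undular jump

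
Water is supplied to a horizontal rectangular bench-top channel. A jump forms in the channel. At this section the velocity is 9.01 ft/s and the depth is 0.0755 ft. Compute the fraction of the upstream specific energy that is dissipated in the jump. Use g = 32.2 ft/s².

ΔE/E₁ = 0.550 (55.0%)

Fr₁ = V₁/√(g·y₁) = 9.01/√(32.2×0.0755) = 5.78.
Conjugate-depth relation: y₂/y₁ = ½[√(1 + 8Fr₁²) − 1] = ½[√268.1 − 1] = 7.69.
y₂ = 7.69 × 0.0755 = 0.580 ft.
E₁ = y₁ + V₁²/2g = 1.34 ft. ΔE = (y₂ − y₁)³/(4y₁y₂) = 0.734 ft. ΔE/E₁ = 0.734/1.34 = 0.550.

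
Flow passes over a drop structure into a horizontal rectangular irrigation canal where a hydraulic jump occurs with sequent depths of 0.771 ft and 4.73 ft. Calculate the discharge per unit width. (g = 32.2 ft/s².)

For a rectangular channel the momentum equation gives q² = ½·g·y₁·y₂·(y₁ + y₂) = ½×32.2×0.771×4.73×5.50 = 323.
q = √323 = 18.0 ft²/s.

q = 18.0 ft²/s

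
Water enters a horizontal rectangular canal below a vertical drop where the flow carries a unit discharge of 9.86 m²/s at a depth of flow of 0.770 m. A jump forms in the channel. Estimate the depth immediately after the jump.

y₂ = 4.70 m

V₁ = q/y₁ = 9.86/0.770 = 12.8 m/s. Fr₁ = V₁/√(g·y₁) = 12.8/√(9.81×0.770) = 4.66.
Bélanger equation: y₂/y₁ = ½[√(1 + 8Fr₁²) − 1] = ½[√174.7 − 1] = 6.11.
y₂ = 6.11 × 0.770 = 4.70 m.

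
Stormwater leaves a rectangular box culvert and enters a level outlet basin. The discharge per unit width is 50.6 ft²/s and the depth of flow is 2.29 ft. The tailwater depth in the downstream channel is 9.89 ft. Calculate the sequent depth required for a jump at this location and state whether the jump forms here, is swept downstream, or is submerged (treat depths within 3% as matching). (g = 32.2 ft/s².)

V₁ = q/y₁ = 50.6/2.29 = 22.1 ft/s. Fr₁ = V₁/√(g·y₁) = 22.1/√(32.2×2.29) = 2.57.
By Bélanger, y₂/y₁ = ½[√(1 + 8Fr₁²) − 1] = ½[√53.97 − 1] = 3.17.
y₂ = 3.17 × 2.29 = 7.27 ft.
Tailwater y_tw = 9.89 ft: y_tw > y₂, so the jump is submerged.

y₂ = 7.27 ft; the jump is submerged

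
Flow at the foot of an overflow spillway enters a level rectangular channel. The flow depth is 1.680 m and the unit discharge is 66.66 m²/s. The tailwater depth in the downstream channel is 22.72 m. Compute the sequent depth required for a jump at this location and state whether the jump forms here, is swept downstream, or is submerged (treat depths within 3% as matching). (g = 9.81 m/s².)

y₂ = 22.40 m; the jump forms here

V₁ = q/y₁ = 66.66/1.680 = 39.68 m/s. Fr₁ = V₁/√(g·y₁) = 39.68/√(9.81×1.680) = 9.774.
By Bélanger, y₂/y₁ = ½[√(1 + 8Fr₁²) − 1] = ½[√765.23 − 1] = 13.33.
y₂ = 13.33 × 1.680 = 22.40 m.
Tailwater y_tw = 22.72 m: y_tw ≈ y₂, so the jump forms here.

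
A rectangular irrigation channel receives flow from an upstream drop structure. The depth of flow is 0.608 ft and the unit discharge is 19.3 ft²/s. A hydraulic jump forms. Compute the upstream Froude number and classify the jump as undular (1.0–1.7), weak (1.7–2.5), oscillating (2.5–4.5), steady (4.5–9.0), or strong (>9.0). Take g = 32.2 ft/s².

V₁ = q/y₁ = 19.3/0.608 = 31.7 ft/s. Fr₁ = V₁/√(g·y₁) = 31.7/√(32.2×0.608) = 7.17.
Fr₁ = 7.17 lies in the steady range.

Fr₁ = 7.17; steady jump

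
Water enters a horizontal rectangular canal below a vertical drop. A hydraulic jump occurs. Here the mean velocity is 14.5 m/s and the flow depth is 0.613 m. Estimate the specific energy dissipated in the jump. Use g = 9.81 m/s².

Fr₁ = V₁/√(g·y₁) = 14.5/√(9.81×0.613) = 5.91.
Conjugate-depth relation: y₂/y₁ = ½[√(1 + 8Fr₁²) − 1] = ½[√280.7 − 1] = 7.88.
y₂ = 7.88 × 0.613 = 4.83 m.
q = V₁·y₁ = 14.5 × 0.613 = 8.89 m²/s. V₂ = q/y₂ = 8.89/4.83 = 1.84 m/s. E₁ = y₁ + V₁²/2g = 11.3 m; E₂ = y₂ + V₂²/2g = 5.00 m. ΔE = E₁ − E₂ = 6.33 m.

ΔE = 6.33 m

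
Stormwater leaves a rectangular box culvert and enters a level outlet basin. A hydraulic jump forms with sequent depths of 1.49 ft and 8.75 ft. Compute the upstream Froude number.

Fr₁ = 4.49

For a rectangular channel the momentum equation gives q² = ½·g·y₁·y₂·(y₁ + y₂) = ½×32.2×1.49×8.75×10.2 = 2149.
q = √2149 = 46.4 ft²/s.
V₁ = q/y₁ = 31.1 ft/s; Fr₁ = V₁/√(g·y₁) = 4.49.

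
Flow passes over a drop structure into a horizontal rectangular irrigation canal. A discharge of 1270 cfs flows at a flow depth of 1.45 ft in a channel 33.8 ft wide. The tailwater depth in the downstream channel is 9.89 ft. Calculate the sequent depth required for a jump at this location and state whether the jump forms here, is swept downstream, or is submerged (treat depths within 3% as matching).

q = Q/b = 1270/33.8 = 37.6 ft²/s; V₁ = q/y₁ = 25.9 ft/s. Fr₁ = V₁/√(g·y₁) = 3.79.
Conjugate-depth relation: y₂/y₁ = ½[√(1 + 8Fr₁²) − 1] = ½[√116.1 − 1] = 4.89.
y₂ = 4.89 × 1.45 = 7.09 ft.
Tailwater y_tw = 9.89 ft: y_tw > y₂, so the jump is submerged.

y₂ = 7.09 ft; the jump is submerged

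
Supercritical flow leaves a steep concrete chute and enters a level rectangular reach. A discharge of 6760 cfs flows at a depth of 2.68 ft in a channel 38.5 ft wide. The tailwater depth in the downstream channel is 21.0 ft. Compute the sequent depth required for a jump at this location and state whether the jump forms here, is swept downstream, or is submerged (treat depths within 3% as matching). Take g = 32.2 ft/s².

y₂ = 25.4 ft; the jump is swept downstream

q = Q/b = 6760/38.5 = 176 ft²/s; V₁ = q/y₁ = 65.5 ft/s. Fr₁ = V₁/√(g·y₁) = 7.05.
Conjugate-depth relation: y₂/y₁ = ½[√(1 + 8Fr₁²) − 1] = ½[√398.9 − 1] = 9.49.
y₂ = 9.49 × 2.68 = 25.4 ft.
Tailwater y_tw = 21.0 ft: y_tw < y₂, so the jump is swept downstream.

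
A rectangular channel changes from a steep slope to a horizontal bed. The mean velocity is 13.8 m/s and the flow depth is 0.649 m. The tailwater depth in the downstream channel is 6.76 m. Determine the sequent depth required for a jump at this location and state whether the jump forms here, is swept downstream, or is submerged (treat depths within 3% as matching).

Fr₁ = V₁/√(g·y₁) = 13.8/√(9.81×0.649) = 5.47.
Sequent-depth ratio: y₂/y₁ = ½[√(1 + 8Fr₁²) − 1] = ½[√240.3 − 1] = 7.25.
y₂ = 7.25 × 0.649 = 4.71 m.
Tailwater y_tw = 6.76 m: y_tw > y₂, so the jump is submerged.

y₂ = 4.71 m; the jump is submerged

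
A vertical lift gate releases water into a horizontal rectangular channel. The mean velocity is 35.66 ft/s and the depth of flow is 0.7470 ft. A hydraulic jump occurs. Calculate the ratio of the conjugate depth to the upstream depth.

Fr₁ = V₁/√(g·y₁) = 35.66/√(32.2×0.7470) = 7.271.
By Bélanger, y₂/y₁ = ½[√(1 + 8Fr₁²) − 1] = ½[√423.94 − 1] = 9.795.

y₂/y₁ = 9.795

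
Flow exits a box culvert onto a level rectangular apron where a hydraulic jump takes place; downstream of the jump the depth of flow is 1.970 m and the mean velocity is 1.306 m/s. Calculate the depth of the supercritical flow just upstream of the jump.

y₁ = 0.3016 m

Fr₂ = V₂/√(g·y₂) = 1.306/√(9.81×1.970) = 0.2971.
Applying the sequent-depth relation in reverse, y₁/y₂ = ½[√(1 + 8Fr₂²) − 1] = ½[√1.7061 − 1] = 0.1531.
y₁ = 0.1531 × 1.970 = 0.3016 m.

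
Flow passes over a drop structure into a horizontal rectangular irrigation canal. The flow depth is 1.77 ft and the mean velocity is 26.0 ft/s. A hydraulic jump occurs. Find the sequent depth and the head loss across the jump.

y₂ = 7.78 ft; ΔE = 3.94 ft

Fr₁ = V₁/√(g·y₁) = 26.0/√(32.2×1.77) = 3.44.
Sequent-depth ratio: y₂/y₁ = ½[√(1 + 8Fr₁²) − 1] = ½[√95.89 − 1] = 4.40.
y₂ = 4.40 × 1.77 = 7.78 ft.
q = V₁·y₁ = 26.0 × 1.77 = 46.0 ft²/s. V₂ = q/y₂ = 46.0/7.78 = 5.91 ft/s. E₁ = y₁ + V₁²/2g = 12.3 ft; E₂ = y₂ + V₂²/2g = 8.32 ft. ΔE = E₁ − E₂ = 3.94 ft.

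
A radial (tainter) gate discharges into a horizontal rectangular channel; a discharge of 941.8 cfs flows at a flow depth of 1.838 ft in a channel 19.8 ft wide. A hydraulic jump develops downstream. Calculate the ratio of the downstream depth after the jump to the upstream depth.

q = Q/b = 941.8/19.8 = 47.57 ft²/s; V₁ = q/y₁ = 25.88 ft/s. Fr₁ = V₁/√(g·y₁) = 3.364.
By Bélanger, y₂/y₁ = ½[√(1 + 8Fr₁²) − 1] = ½[√91.528 − 1] = 4.284.

y₂/y₁ = 4.284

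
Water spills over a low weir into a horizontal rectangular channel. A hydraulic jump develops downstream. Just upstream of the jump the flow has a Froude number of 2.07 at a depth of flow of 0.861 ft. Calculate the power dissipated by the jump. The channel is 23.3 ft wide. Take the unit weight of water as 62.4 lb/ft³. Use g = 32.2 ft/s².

Fr₁ = 2.07 (given).
From the momentum equation for a rectangular channel, y₂/y₁ = ½[√(1 + 8Fr₁²) − 1] = ½[√35.28 − 1] = 2.47.
y₂ = 2.47 × 0.861 = 2.13 ft.
Head loss: ΔE = (y₂ − y₁)³/(4y₁y₂) = (2.13 − 0.861)³/(4×0.861×2.13) = 2.03/7.32 = 0.277 ft.
V₁ = Fr₁·√(g·y₁) = 2.07×√(32.2×0.861) = 10.9 ft/s; q = V₁·y₁ = 9.38 ft²/s. Q = q·b = 9.38 × 23.3 = 219 cfs. P = γ·Q·ΔE/550 = 62.4 × 219 × 0.277 / 550 = 6.87 hp.

P = 6.87 hp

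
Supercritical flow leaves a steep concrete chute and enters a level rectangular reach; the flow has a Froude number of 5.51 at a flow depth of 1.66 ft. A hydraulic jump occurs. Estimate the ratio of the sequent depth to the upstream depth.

Fr₁ = 5.51 (given).
By Bélanger, y₂/y₁ = ½[√(1 + 8Fr₁²) − 1] = ½[√243.9 − 1] = 7.31.

y₂/y₁ = 7.31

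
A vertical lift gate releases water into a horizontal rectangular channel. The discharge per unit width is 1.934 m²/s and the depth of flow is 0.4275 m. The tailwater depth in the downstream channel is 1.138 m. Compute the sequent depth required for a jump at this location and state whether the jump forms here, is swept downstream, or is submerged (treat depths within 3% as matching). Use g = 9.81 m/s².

V₁ = q/y₁ = 1.934/0.4275 = 4.524 m/s. Fr₁ = V₁/√(g·y₁) = 4.524/√(9.81×0.4275) = 2.209.
From the momentum equation for a rectangular channel, y₂/y₁ = ½[√(1 + 8Fr₁²) − 1] = ½[√40.041 − 1] = 2.664.
y₂ = 2.664 × 0.4275 = 1.139 m.
Tailwater y_tw = 1.138 m: y_tw ≈ y₂, so the jump forms here.

y₂ = 1.139 m; the jump forms here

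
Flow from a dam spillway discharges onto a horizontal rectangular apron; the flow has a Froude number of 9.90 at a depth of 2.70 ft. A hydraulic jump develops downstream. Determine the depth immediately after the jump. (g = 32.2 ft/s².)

Fr₁ = 9.90 (given).
Conjugate-depth relation: y₂/y₁ = ½[√(1 + 8Fr₁²) − 1] = ½[√785.1 − 1] = 13.5.
y₂ = 13.5 × 2.70 = 36.5 ft.

y₂ = 36.5 ft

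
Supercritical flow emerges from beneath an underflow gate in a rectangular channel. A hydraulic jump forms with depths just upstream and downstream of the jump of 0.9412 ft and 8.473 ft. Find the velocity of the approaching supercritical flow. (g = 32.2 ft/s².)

V₁ = 36.94 ft/s

For a rectangular channel the momentum equation gives q² = ½·g·y₁·y₂·(y₁ + y₂) = ½×32.2×0.9412×8.473×9.414 = 1209.
q = √1209 = 34.77 ft²/s.
V₁ = q/y₁ = 34.77/0.9412 = 36.94 ft/s.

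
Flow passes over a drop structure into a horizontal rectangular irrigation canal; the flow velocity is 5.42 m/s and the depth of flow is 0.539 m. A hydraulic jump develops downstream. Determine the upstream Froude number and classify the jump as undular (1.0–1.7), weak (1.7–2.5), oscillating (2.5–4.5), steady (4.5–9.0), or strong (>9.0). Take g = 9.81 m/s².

Fr₁ = V₁/√(g·y₁) = 5.42/√(9.81×0.539) = 2.36.
Fr₁ = 2.36 lies in the weak range.

Fr₁ = 2.36; weak jump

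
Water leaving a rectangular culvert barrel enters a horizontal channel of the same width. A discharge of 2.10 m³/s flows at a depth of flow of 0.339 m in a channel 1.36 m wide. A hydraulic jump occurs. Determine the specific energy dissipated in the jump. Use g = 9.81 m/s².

ΔE = 0.244 m

q = Q/b = 2.10/1.36 = 1.54 m²/s; V₁ = q/y₁ = 4.55 m/s. Fr₁ = V₁/√(g·y₁) = 2.50.
Bélanger equation: y₂/y₁ = ½[√(1 + 8Fr₁²) − 1] = ½[√50.91 − 1] = 3.07.
y₂ = 3.07 × 0.339 = 1.04 m.
V₂ = q/y₂ = 1.54/1.04 = 1.48 m/s. E₁ = y₁ + V₁²/2g = 1.40 m; E₂ = y₂ + V₂²/2g = 1.15 m. ΔE = E₁ − E₂ = 0.244 m.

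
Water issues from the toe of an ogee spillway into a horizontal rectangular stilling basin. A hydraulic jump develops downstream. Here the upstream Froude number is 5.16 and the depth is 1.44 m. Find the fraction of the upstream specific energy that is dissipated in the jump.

ΔE/E₁ = 0.504 (50.4%)

Fr₁ = 5.16 (given).
Conjugate-depth relation: y₂/y₁ = ½[√(1 + 8Fr₁²) − 1] = ½[√214.0 − 1] = 6.81.
y₂ = 6.81 × 1.44 = 9.81 m.
E₁ = y₁(1 + Fr₁²/2) = 1.44×(1 + 5.16²/2) = 20.6 m. ΔE = (y₂ − y₁)³/(4y₁y₂) = 10.4 m. ΔE/E₁ = 10.4/20.6 = 0.504.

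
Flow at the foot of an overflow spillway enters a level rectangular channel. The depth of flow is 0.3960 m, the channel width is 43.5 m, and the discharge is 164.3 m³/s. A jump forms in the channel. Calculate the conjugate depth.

y₂ = 2.519 m

q = Q/b = 164.3/43.5 = 3.777 m²/s; V₁ = q/y₁ = 9.538 m/s. Fr₁ = V₁/√(g·y₁) = 4.839.
By Bélanger, y₂/y₁ = ½[√(1 + 8Fr₁²) − 1] = ½[√188.34 − 1] = 6.362.
y₂ = 6.362 × 0.3960 = 2.519 m.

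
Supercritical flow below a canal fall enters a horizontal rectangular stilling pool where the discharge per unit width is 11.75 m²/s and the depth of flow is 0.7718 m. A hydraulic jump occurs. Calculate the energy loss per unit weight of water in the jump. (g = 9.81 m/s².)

ΔE = 6.700 m

V₁ = q/y₁ = 11.75/0.7718 = 15.22 m/s. Fr₁ = V₁/√(g·y₁) = 15.22/√(9.81×0.7718) = 5.533.
Conjugate-depth relation: y₂/y₁ = ½[√(1 + 8Fr₁²) − 1] = ½[√245.90 − 1] = 7.341.
y₂ = 7.341 × 0.7718 = 5.665 m.
Head loss: ΔE = (y₂ − y₁)³/(4y₁y₂) = (5.665 − 0.7718)³/(4×0.7718×5.665) = 117.2/17.49 = 6.700 m.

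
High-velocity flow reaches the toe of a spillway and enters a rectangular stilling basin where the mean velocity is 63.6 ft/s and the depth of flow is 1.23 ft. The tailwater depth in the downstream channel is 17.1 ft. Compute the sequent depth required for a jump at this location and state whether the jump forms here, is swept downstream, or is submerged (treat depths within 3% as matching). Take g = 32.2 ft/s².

y₂ = 17.0 ft; the jump forms here

Fr₁ = V₁/√(g·y₁) = 63.6/√(32.2×1.23) = 10.1.
By Bélanger, y₂/y₁ = ½[√(1 + 8Fr₁²) − 1] = ½[√818.0 − 1] = 13.8.
y₂ = 13.8 × 1.23 = 17.0 ft.
Tailwater y_tw = 17.1 ft: y_tw ≈ y₂, so the jump forms here.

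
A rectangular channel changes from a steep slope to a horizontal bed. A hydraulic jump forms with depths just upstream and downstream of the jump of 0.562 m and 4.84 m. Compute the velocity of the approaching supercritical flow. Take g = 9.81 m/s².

V₁ = 15.1 m/s

For a rectangular channel the momentum equation gives q² = ½·g·y₁·y₂·(y₁ + y₂) = ½×9.81×0.562×4.84×5.40 = 72.1.
q = √72.1 = 8.49 m²/s.
V₁ = q/y₁ = 8.49/0.562 = 15.1 m/s.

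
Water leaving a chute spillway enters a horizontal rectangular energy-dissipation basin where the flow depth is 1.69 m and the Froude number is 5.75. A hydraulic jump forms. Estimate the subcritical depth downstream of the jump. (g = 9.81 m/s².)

y₂ = 12.9 m

Fr₁ = 5.75 (given).
From the momentum equation for a rectangular channel, y₂/y₁ = ½[√(1 + 8Fr₁²) − 1] = ½[√265.5 − 1] = 7.65.
y₂ = 7.65 × 1.69 = 12.9 m.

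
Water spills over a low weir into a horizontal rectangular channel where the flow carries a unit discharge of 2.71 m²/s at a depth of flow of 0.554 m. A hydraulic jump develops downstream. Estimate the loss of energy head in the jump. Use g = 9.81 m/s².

V₁ = q/y₁ = 2.71/0.554 = 4.89 m/s. Fr₁ = V₁/√(g·y₁) = 4.89/√(9.81×0.554) = 2.10.
Sequent-depth ratio: y₂/y₁ = ½[√(1 + 8Fr₁²) − 1] = ½[√36.22 − 1] = 2.51.
y₂ = 2.51 × 0.554 = 1.39 m.
Head loss: ΔE = (y₂ − y₁)³/(4y₁y₂) = (1.39 − 0.554)³/(4×0.554×1.39) = 0.585/3.08 = 0.190 m.

ΔE = 0.190 m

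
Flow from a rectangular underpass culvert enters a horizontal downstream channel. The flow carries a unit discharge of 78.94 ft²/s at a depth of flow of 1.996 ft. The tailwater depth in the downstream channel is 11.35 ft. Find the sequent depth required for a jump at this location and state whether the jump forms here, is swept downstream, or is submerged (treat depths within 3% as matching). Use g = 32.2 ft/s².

y₂ = 12.96 ft; the jump is swept downstream

V₁ = q/y₁ = 78.94/1.996 = 39.55 ft/s. Fr₁ = V₁/√(g·y₁) = 39.55/√(32.2×1.996) = 4.933.
By Bélanger, y₂/y₁ = ½[√(1 + 8Fr₁²) − 1] = ½[√195.69 − 1] = 6.494.
y₂ = 6.494 × 1.996 = 12.96 ft.
Tailwater y_tw = 11.35 ft: y_tw < y₂, so the jump is swept downstream.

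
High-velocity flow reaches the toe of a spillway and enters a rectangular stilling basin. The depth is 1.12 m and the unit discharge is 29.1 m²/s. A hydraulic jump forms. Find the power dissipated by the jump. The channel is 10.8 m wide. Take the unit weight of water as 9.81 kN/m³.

V₁ = q/y₁ = 29.1/1.12 = 26.0 m/s. Fr₁ = V₁/√(g·y₁) = 26.0/√(9.81×1.12) = 7.84.
Bélanger equation: y₂/y₁ = ½[√(1 + 8Fr₁²) − 1] = ½[√492.5 − 1] = 10.6.
y₂ = 10.6 × 1.12 = 11.9 m.
Head loss: ΔE = (y₂ − y₁)³/(4y₁y₂) = (11.9 − 1.12)³/(4×1.12×11.9) = 1242/53.2 = 23.4 m.
Q = q·b = 29.1 × 10.8 = 314 m³/s. P = γ·Q·ΔE = 9.81 × 314 × 23.4 = 71999 kW.

P = 71999 kW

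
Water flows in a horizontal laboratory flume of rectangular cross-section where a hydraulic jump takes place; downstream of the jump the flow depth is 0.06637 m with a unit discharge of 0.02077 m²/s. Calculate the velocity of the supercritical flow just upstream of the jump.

V₁ = 1.292 m/s

V₂ = q/y₂ = 0.02077/0.06637 = 0.3129 m/s; Fr₂ = V₂/√(g·y₂) = 0.3878.
Applying the sequent-depth relation in reverse, y₁/y₂ = ½[√(1 + 8Fr₂²) − 1] = ½[√2.2033 − 1] = 0.2422.
y₁ = 0.2422 × 0.06637 = 0.01607 m.
V₁ = q/y₁ = 0.02077/0.01607 = 1.292 m/s.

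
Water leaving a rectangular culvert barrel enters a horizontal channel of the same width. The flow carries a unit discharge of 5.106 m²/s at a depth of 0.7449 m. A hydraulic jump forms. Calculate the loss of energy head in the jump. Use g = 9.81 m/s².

ΔE = 0.5692 m

V₁ = q/y₁ = 5.106/0.7449 = 6.855 m/s. Fr₁ = V₁/√(g·y₁) = 6.855/√(9.81×0.7449) = 2.536.
Bélanger equation: y₂/y₁ = ½[√(1 + 8Fr₁²) − 1] = ½[√52.439 − 1] = 3.121.
y₂ = 3.121 × 0.7449 = 2.325 m.
Head loss: ΔE = (y₂ − y₁)³/(4y₁y₂) = (2.325 − 0.7449)³/(4×0.7449×2.325) = 3.942/6.926 = 0.5692 m.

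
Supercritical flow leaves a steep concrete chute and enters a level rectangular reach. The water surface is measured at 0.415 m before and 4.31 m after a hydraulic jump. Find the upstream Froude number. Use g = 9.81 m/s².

For a rectangular channel the momentum equation gives q² = ½·g·y₁·y₂·(y₁ + y₂) = ½×9.81×0.415×4.31×4.72 = 41.5.
q = √41.5 = 6.44 m²/s.
V₁ = q/y₁ = 15.5 m/s; Fr₁ = V₁/√(g·y₁) = 7.69.

Fr₁ = 7.69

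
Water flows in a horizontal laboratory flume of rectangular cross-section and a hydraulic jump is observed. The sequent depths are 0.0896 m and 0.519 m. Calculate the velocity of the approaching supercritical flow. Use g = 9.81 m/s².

V₁ = 4.16 m/s

For a rectangular channel the momentum equation gives q² = ½·g·y₁·y₂·(y₁ + y₂) = ½×9.81×0.0896×0.519×0.609 = 0.139.
q = √0.139 = 0.373 m²/s.
V₁ = q/y₁ = 0.373/0.0896 = 4.16 m/s.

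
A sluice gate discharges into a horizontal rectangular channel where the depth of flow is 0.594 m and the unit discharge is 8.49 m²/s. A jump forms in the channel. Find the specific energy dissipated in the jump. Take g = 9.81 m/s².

ΔE = 6.15 m

V₁ = q/y₁ = 8.49/0.594 = 14.3 m/s. Fr₁ = V₁/√(g·y₁) = 14.3/√(9.81×0.594) = 5.92.
Conjugate-depth relation: y₂/y₁ = ½[√(1 + 8Fr₁²) − 1] = ½[√281.5 − 1] = 7.89.
y₂ = 7.89 × 0.594 = 4.69 m.
V₂ = q/y₂ = 8.49/4.69 = 1.81 m/s. E₁ = y₁ + V₁²/2g = 11.0 m; E₂ = y₂ + V₂²/2g = 4.85 m. ΔE = E₁ − E₂ = 6.15 m.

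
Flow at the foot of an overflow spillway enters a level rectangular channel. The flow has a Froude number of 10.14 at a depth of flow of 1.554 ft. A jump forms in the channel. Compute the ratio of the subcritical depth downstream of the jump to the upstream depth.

Fr₁ = 10.14 (given).
By Bélanger, y₂/y₁ = ½[√(1 + 8Fr₁²) − 1] = ½[√823.56 − 1] = 13.85.

y₂/y₁ = 13.85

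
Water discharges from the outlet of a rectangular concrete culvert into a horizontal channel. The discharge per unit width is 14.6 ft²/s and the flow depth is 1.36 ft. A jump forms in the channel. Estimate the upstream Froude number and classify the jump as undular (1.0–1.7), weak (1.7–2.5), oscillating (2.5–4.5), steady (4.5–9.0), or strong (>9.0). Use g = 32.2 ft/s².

V₁ = q/y₁ = 14.6/1.36 = 10.7 ft/s. Fr₁ = V₁/√(g·y₁) = 10.7/√(32.2×1.36) = 1.62.
Fr₁ = 1.62 lies in the undular range.

Fr₁ = 1.62; undular jump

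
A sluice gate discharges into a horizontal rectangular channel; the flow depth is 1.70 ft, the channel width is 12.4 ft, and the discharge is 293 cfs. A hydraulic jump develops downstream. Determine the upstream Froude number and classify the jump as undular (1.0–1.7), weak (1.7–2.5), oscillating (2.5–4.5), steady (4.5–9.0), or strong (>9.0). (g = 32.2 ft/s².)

q = Q/b = 293/12.4 = 23.6 ft²/s; V₁ = q/y₁ = 13.9 ft/s. Fr₁ = V₁/√(g·y₁) = 1.88.
Fr₁ = 1.88 lies in the weak range.

Fr₁ = 1.88; weak jump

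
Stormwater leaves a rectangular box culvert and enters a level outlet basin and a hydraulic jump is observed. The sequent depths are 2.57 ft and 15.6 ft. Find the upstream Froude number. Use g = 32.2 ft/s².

For a rectangular channel the momentum equation gives q² = ½·g·y₁·y₂·(y₁ + y₂) = ½×32.2×2.57×15.6×18.2 = 11728.
q = √11728 = 108 ft²/s.
V₁ = q/y₁ = 42.1 ft/s; Fr₁ = V₁/√(g·y₁) = 4.63.

Fr₁ = 4.63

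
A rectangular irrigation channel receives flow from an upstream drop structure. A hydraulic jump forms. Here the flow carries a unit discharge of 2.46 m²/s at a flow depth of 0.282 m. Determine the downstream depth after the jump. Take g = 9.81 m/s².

y₂ = 1.96 m

V₁ = q/y₁ = 2.46/0.282 = 8.72 m/s. Fr₁ = V₁/√(g·y₁) = 8.72/√(9.81×0.282) = 5.24.
By Bélanger, y₂/y₁ = ½[√(1 + 8Fr₁²) − 1] = ½[√221.1 − 1] = 6.93.
y₂ = 6.93 × 0.282 = 1.96 m.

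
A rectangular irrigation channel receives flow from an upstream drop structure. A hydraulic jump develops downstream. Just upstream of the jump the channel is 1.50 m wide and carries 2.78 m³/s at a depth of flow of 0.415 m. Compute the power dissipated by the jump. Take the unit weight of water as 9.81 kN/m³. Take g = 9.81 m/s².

P = 4.93 kW

q = Q/b = 2.78/1.50 = 1.85 m²/s; V₁ = q/y₁ = 4.47 m/s. Fr₁ = V₁/√(g·y₁) = 2.21.
Bélanger equation: y₂/y₁ = ½[√(1 + 8Fr₁²) − 1] = ½[√40.19 − 1] = 2.67.
y₂ = 2.67 × 0.415 = 1.11 m.
Head loss: ΔE = (y₂ − y₁)³/(4y₁y₂) = (1.11 − 0.415)³/(4×0.415×1.11) = 0.333/1.84 = 0.181 m.
P = γ·Q·ΔE = 9.81 × 2.78 × 0.181 = 4.93 kW.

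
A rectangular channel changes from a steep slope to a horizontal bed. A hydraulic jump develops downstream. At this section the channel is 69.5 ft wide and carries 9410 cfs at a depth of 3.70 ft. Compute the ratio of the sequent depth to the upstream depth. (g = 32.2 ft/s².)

q = Q/b = 9410/69.5 = 135 ft²/s; V₁ = q/y₁ = 36.6 ft/s. Fr₁ = V₁/√(g·y₁) = 3.35.
From the momentum equation for a rectangular channel, y₂/y₁ = ½[√(1 + 8Fr₁²) − 1] = ½[√90.92 − 1] = 4.27.

y₂/y₁ = 4.27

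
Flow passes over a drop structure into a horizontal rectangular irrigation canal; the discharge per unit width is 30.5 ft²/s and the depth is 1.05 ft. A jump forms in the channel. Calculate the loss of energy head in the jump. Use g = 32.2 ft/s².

ΔE = 6.94 ft

V₁ = q/y₁ = 30.5/1.05 = 29.0 ft/s. Fr₁ = V₁/√(g·y₁) = 29.0/√(32.2×1.05) = 5.00.
Bélanger equation: y₂/y₁ = ½[√(1 + 8Fr₁²) − 1] = ½[√200.6 − 1] = 6.58.
y₂ = 6.58 × 1.05 = 6.91 ft.
Head loss: ΔE = (y₂ − y₁)³/(4y₁y₂) = (6.91 − 1.05)³/(4×1.05×6.91) = 201/29.0 = 6.94 ft.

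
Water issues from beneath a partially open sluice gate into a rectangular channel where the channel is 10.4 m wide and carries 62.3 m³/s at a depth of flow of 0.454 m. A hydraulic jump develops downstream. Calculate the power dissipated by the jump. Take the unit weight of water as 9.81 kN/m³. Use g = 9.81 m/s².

P = 3304 kW

q = Q/b = 62.3/10.4 = 5.99 m²/s; V₁ = q/y₁ = 13.2 m/s. Fr₁ = V₁/√(g·y₁) = 6.25.
Conjugate-depth relation: y₂/y₁ = ½[√(1 + 8Fr₁²) − 1] = ½[√313.7 − 1] = 8.36.
y₂ = 8.36 × 0.454 = 3.79 m.
V₂ = q/y₂ = 5.99/3.79 = 1.58 m/s. E₁ = y₁ + V₁²/2g = 9.33 m; E₂ = y₂ + V₂²/2g = 3.92 m. ΔE = E₁ − E₂ = 5.41 m.
P = γ·Q·ΔE = 9.81 × 62.3 × 5.41 = 3304 kW.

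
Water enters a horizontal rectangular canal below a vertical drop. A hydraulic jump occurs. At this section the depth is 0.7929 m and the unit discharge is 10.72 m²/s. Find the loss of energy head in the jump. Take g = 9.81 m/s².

ΔE = 4.826 m

V₁ = q/y₁ = 10.72/0.7929 = 13.52 m/s. Fr₁ = V₁/√(g·y₁) = 13.52/√(9.81×0.7929) = 4.848.
From the momentum equation for a rectangular channel, y₂/y₁ = ½[√(1 + 8Fr₁²) − 1] = ½[√189.00 − 1] = 6.374.
y₂ = 6.374 × 0.7929 = 5.054 m.
Head loss: ΔE = (y₂ − y₁)³/(4y₁y₂) = (5.054 − 0.7929)³/(4×0.7929×5.054) = 77.36/16.03 = 4.826 m.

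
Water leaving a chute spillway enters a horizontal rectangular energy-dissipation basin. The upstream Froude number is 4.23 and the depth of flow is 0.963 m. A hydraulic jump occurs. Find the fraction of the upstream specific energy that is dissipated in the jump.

Fr₁ = 4.23 (given).
Sequent-depth ratio: y₂/y₁ = ½[√(1 + 8Fr₁²) − 1] = ½[√144.1 − 1] = 5.50.
y₂ = 5.50 × 0.963 = 5.30 m.
E₁ = y₁(1 + Fr₁²/2) = 0.963×(1 + 4.23²/2) = 9.58 m. ΔE = (y₂ − y₁)³/(4y₁y₂) = 3.99 m. ΔE/E₁ = 3.99/9.58 = 0.417.

ΔE/E₁ = 0.417 (41.7%)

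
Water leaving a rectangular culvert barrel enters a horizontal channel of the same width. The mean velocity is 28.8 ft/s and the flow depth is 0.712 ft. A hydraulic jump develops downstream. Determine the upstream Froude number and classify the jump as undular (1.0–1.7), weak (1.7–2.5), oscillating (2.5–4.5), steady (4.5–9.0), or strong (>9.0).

Fr₁ = V₁/√(g·y₁) = 28.8/√(32.2×0.712) = 6.01.
Fr₁ = 6.01 lies in the steady range.

Fr₁ = 6.01; steady jump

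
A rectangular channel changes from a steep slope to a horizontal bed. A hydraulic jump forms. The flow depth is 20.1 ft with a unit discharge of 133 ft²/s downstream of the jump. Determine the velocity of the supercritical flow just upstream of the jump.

V₁ = 54.8 ft/s

V₂ = q/y₂ = 133/20.1 = 6.62 ft/s; Fr₂ = V₂/√(g·y₂) = 0.260.
Applying the sequent-depth relation in reverse, y₁/y₂ = ½[√(1 + 8Fr₂²) − 1] = ½[√1.541 − 1] = 0.121.
y₁ = 0.121 × 20.1 = 2.43 ft.
V₁ = q/y₁ = 133/2.43 = 54.8 ft/s.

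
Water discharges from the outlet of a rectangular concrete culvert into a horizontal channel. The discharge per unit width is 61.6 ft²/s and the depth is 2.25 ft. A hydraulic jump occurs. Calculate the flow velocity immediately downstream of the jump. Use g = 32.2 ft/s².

V₁ = q/y₁ = 61.6/2.25 = 27.4 ft/s. Fr₁ = V₁/√(g·y₁) = 27.4/√(32.2×2.25) = 3.22.
From the momentum equation for a rectangular channel, y₂/y₁ = ½[√(1 + 8Fr₁²) − 1] = ½[√83.77 − 1] = 4.08.
y₂ = 4.08 × 2.25 = 9.17 ft.
V₂ = q/y₂ = 61.6/9.17 = 6.72 ft/s.

V₂ = 6.72 ft/s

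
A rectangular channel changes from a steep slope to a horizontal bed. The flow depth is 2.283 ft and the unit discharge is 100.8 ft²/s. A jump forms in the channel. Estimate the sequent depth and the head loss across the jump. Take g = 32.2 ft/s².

V₁ = q/y₁ = 100.8/2.283 = 44.15 ft/s. Fr₁ = V₁/√(g·y₁) = 44.15/√(32.2×2.283) = 5.150.
Sequent-depth ratio: y₂/y₁ = ½[√(1 + 8Fr₁²) − 1] = ½[√213.15 − 1] = 6.800.
y₂ = 6.800 × 2.283 = 15.52 ft.
Head loss: ΔE = (y₂ − y₁)³/(4y₁y₂) = (15.52 − 2.283)³/(4×2.283×15.52) = 2321/141.8 = 16.38 ft.

y₂ = 15.52 ft; ΔE = 16.38 ft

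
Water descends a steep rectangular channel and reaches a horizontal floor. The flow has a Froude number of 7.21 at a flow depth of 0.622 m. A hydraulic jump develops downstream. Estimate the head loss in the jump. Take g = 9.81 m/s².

Fr₁ = 7.21 (given).
From the momentum equation for a rectangular channel, y₂/y₁ = ½[√(1 + 8Fr₁²) − 1] = ½[√416.9 − 1] = 9.71.
y₂ = 9.71 × 0.622 = 6.04 m.
Head loss: ΔE = (y₂ − y₁)³/(4y₁y₂) = (6.04 − 0.622)³/(4×0.622×6.04) = 159/15.0 = 10.6 m.

ΔE = 10.6 m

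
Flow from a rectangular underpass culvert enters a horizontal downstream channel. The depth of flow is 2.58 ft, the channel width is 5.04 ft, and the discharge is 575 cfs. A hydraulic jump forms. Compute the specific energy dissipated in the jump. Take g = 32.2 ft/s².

q = Q/b = 575/5.04 = 114 ft²/s; V₁ = q/y₁ = 44.2 ft/s. Fr₁ = V₁/√(g·y₁) = 4.85.
Bélanger equation: y₂/y₁ = ½[√(1 + 8Fr₁²) − 1] = ½[√189.3 − 1] = 6.38.
y₂ = 6.38 × 2.58 = 16.5 ft.
Head loss: ΔE = (y₂ − y₁)³/(4y₁y₂) = (16.5 − 2.58)³/(4×2.58×16.5) = 2673/170 = 15.7 ft.

ΔE = 15.7 ft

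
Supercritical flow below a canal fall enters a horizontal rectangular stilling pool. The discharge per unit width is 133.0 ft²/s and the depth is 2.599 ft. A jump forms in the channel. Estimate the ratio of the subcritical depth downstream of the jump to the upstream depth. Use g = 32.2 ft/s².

V₁ = q/y₁ = 133.0/2.599 = 51.17 ft/s. Fr₁ = V₁/√(g·y₁) = 51.17/√(32.2×2.599) = 5.594.
Bélanger equation: y₂/y₁ = ½[√(1 + 8Fr₁²) − 1] = ½[√251.33 − 1] = 7.427.

y₂/y₁ = 7.427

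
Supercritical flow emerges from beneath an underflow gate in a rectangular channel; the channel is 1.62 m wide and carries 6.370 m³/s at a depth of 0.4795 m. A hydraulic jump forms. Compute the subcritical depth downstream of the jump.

q = Q/b = 6.370/1.62 = 3.932 m²/s; V₁ = q/y₁ = 8.200 m/s. Fr₁ = V₁/√(g·y₁) = 3.781.
Conjugate-depth relation: y₂/y₁ = ½[√(1 + 8Fr₁²) − 1] = ½[√115.37 − 1] = 4.870.
y₂ = 4.870 × 0.4795 = 2.335 m.

y₂ = 2.335 m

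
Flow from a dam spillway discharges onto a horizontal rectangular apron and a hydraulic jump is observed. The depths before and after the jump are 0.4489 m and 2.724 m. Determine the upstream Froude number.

Fr₁ = 4.631

For a rectangular channel the momentum equation gives q² = ½·g·y₁·y₂·(y₁ + y₂) = ½×9.81×0.4489×2.724×3.173 = 19.03.
q = √19.03 = 4.362 m²/s.
V₁ = q/y₁ = 9.718 m/s; Fr₁ = V₁/√(g·y₁) = 4.631.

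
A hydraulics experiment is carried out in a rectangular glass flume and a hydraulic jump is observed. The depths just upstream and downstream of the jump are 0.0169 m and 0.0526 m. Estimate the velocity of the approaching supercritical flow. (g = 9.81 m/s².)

V₁ = 1.03 m/s

For a rectangular channel the momentum equation gives q² = ½·g·y₁·y₂·(y₁ + y₂) = ½×9.81×0.0169×0.0526×0.0695 = 0.000303.
q = √0.000303 = 0.0174 m²/s.
V₁ = q/y₁ = 0.0174/0.0169 = 1.03 m/s.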